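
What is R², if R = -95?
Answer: 9025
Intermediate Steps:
R² = (-95)² = 9025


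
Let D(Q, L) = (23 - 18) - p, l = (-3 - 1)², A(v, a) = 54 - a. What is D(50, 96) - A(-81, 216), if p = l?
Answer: 151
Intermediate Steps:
l = 16 (l = (-4)² = 16)
p = 16
D(Q, L) = -11 (D(Q, L) = (23 - 18) - 1*16 = 5 - 16 = -11)
D(50, 96) - A(-81, 216) = -11 - (54 - 1*216) = -11 - (54 - 216) = -11 - 1*(-162) = -11 + 162 = 151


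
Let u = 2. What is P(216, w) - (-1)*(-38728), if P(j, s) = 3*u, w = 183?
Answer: -38722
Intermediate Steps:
P(j, s) = 6 (P(j, s) = 3*2 = 6)
P(216, w) - (-1)*(-38728) = 6 - (-1)*(-38728) = 6 - 1*38728 = 6 - 38728 = -38722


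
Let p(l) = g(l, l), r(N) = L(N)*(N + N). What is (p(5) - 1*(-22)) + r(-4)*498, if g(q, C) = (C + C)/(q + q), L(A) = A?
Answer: 15959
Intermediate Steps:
r(N) = 2*N² (r(N) = N*(N + N) = N*(2*N) = 2*N²)
g(q, C) = C/q (g(q, C) = (2*C)/((2*q)) = (2*C)*(1/(2*q)) = C/q)
p(l) = 1 (p(l) = l/l = 1)
(p(5) - 1*(-22)) + r(-4)*498 = (1 - 1*(-22)) + (2*(-4)²)*498 = (1 + 22) + (2*16)*498 = 23 + 32*498 = 23 + 15936 = 15959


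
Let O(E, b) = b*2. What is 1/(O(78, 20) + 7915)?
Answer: 1/7955 ≈ 0.00012571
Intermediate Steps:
O(E, b) = 2*b
1/(O(78, 20) + 7915) = 1/(2*20 + 7915) = 1/(40 + 7915) = 1/7955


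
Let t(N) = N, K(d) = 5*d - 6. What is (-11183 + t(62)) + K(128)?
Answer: -10487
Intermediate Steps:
K(d) = -6 + 5*d
(-11183 + t(62)) + K(128) = (-11183 + 62) + (-6 + 5*128) = -11121 + (-6 + 640) = -11121 + 634 = -10487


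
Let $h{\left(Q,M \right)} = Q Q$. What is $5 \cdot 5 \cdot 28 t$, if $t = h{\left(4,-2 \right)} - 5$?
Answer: $7700$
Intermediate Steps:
$h{\left(Q,M \right)} = Q^{2}$
$t = 11$ ($t = 4^{2} - 5 = 16 - 5 = 11$)
$5 \cdot 5 \cdot 28 t = 5 \cdot 5 \cdot 28 \cdot 11 = 5 \cdot 140 \cdot 11 = 700 \cdot 11 = 7700$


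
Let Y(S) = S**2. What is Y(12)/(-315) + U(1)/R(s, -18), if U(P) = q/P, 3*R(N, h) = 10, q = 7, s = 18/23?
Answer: 23/14 ≈ 1.6429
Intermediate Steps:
s = 18/23 (s = 18*(1/23) = 18/23 ≈ 0.78261)
R(N, h) = 10/3 (R(N, h) = (1/3)*10 = 10/3)
U(P) = 7/P
Y(12)/(-315) + U(1)/R(s, -18) = 12**2/(-315) + (7/1)/(10/3) = 144*(-1/315) + (7*1)*(3/10) = -16/35 + 7*(3/10) = -16/35 + 21/10 = 23/14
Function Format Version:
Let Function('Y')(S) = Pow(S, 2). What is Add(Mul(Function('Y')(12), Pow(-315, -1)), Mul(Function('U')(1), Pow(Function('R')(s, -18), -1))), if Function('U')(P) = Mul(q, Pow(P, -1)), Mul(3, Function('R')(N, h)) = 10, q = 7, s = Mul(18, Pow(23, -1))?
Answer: Rational(23, 14) ≈ 1.6429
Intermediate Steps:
s = Rational(18, 23) (s = Mul(18, Rational(1, 23)) = Rational(18, 23) ≈ 0.78261)
Function('R')(N, h) = Rational(10, 3) (Function('R')(N, h) = Mul(Rational(1, 3), 10) = Rational(10, 3))
Function('U')(P) = Mul(7, Pow(P, -1))
Add(Mul(Function('Y')(12), Pow(-315, -1)), Mul(Function('U')(1), Pow(Function('R')(s, -18), -1))) = Add(Mul(Pow(12, 2), Pow(-315, -1)), Mul(Mul(7, Pow(1, -1)), Pow(Rational(10, 3), -1))) = Add(Mul(144, Rational(-1, 315)), Mul(Mul(7, 1), Rational(3, 10))) = Add(Rational(-16, 35), Mul(7, Rational(3, 10))) = Add(Rational(-16, 35), Rational(21, 10)) = Rational(23, 14)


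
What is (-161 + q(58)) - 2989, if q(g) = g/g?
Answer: -3149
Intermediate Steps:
q(g) = 1
(-161 + q(58)) - 2989 = (-161 + 1) - 2989 = -160 - 2989 = -3149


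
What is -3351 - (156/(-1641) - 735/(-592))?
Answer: -1085505485/323824 ≈ -3352.1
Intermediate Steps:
-3351 - (156/(-1641) - 735/(-592)) = -3351 - (156*(-1/1641) - 735*(-1/592)) = -3351 - (-52/547 + 735/592) = -3351 - 1*371261/323824 = -3351 - 371261/323824 = -1085505485/323824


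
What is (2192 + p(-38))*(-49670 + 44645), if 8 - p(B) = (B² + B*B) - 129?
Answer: 2808975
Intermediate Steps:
p(B) = 137 - 2*B² (p(B) = 8 - ((B² + B*B) - 129) = 8 - ((B² + B²) - 129) = 8 - (2*B² - 129) = 8 - (-129 + 2*B²) = 8 + (129 - 2*B²) = 137 - 2*B²)
(2192 + p(-38))*(-49670 + 44645) = (2192 + (137 - 2*(-38)²))*(-49670 + 44645) = (2192 + (137 - 2*1444))*(-5025) = (2192 + (137 - 2888))*(-5025) = (2192 - 2751)*(-5025) = -559*(-5025) = 2808975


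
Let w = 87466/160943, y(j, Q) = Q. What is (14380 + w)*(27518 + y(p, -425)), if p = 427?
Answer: 62705334407958/160943 ≈ 3.8961e+8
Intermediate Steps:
w = 87466/160943 (w = 87466*(1/160943) = 87466/160943 ≈ 0.54346)
(14380 + w)*(27518 + y(p, -425)) = (14380 + 87466/160943)*(27518 - 425) = (2314447806/160943)*27093 = 62705334407958/160943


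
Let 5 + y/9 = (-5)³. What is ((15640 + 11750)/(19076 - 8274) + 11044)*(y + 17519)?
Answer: 88674507301/491 ≈ 1.8060e+8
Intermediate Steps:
y = -1170 (y = -45 + 9*(-5)³ = -45 + 9*(-125) = -45 - 1125 = -1170)
((15640 + 11750)/(19076 - 8274) + 11044)*(y + 17519) = ((15640 + 11750)/(19076 - 8274) + 11044)*(-1170 + 17519) = (27390/10802 + 11044)*16349 = (27390*(1/10802) + 11044)*16349 = (1245/491 + 11044)*16349 = (5423849/491)*16349 = 88674507301/491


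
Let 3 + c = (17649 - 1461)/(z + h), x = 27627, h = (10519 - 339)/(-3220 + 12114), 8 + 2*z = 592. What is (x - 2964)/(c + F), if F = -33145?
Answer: -5358505347/7190034806 ≈ -0.74527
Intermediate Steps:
z = 292 (z = -4 + (½)*592 = -4 + 296 = 292)
h = 5090/4447 (h = 10180/8894 = 10180*(1/8894) = 5090/4447 ≈ 1.1446)
c = 11346199/217269 (c = -3 + (17649 - 1461)/(292 + 5090/4447) = -3 + 16188/(1303614/4447) = -3 + 16188*(4447/1303614) = -3 + 11998006/217269 = 11346199/217269 ≈ 52.222)
(x - 2964)/(c + F) = (27627 - 2964)/(11346199/217269 - 33145) = 24663/(-7190034806/217269) = 24663*(-217269/7190034806) = -5358505347/7190034806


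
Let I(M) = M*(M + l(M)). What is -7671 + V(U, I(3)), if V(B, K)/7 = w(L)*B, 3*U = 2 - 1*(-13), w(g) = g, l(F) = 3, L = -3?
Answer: -7776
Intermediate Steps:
I(M) = M*(3 + M) (I(M) = M*(M + 3) = M*(3 + M))
U = 5 (U = (2 - 1*(-13))/3 = (2 + 13)/3 = (⅓)*15 = 5)
V(B, K) = -21*B (V(B, K) = 7*(-3*B) = -21*B)
-7671 + V(U, I(3)) = -7671 - 21*5 = -7671 - 105 = -7776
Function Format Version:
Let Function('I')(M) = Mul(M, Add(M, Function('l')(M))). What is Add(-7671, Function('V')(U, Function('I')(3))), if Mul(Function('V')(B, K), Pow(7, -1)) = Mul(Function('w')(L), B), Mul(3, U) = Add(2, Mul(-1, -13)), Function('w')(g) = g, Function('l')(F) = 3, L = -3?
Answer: -7776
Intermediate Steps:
Function('I')(M) = Mul(M, Add(3, M)) (Function('I')(M) = Mul(M, Add(M, 3)) = Mul(M, Add(3, M)))
U = 5 (U = Mul(Rational(1, 3), Add(2, Mul(-1, -13))) = Mul(Rational(1, 3), Add(2, 13)) = Mul(Rational(1, 3), 15) = 5)
Function('V')(B, K) = Mul(-21, B) (Function('V')(B, K) = Mul(7, Mul(-3, B)) = Mul(-21, B))
Add(-7671, Function('V')(U, Function('I')(3))) = Add(-7671, Mul(-21, 5)) = Add(-7671, -105) = -7776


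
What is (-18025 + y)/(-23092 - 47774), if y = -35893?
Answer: 26959/35433 ≈ 0.76084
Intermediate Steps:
(-18025 + y)/(-23092 - 47774) = (-18025 - 35893)/(-23092 - 47774) = -53918/(-70866) = -53918*(-1/70866) = 26959/35433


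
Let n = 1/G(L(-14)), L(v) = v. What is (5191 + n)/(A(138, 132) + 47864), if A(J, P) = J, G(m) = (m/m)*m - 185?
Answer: 516504/4776199 ≈ 0.10814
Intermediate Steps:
G(m) = -185 + m (G(m) = 1*m - 185 = m - 185 = -185 + m)
n = -1/199 (n = 1/(-185 - 14) = 1/(-199) = -1/199 ≈ -0.0050251)
(5191 + n)/(A(138, 132) + 47864) = (5191 - 1/199)/(138 + 47864) = (1033008/199)/48002 = (1033008/199)*(1/48002) = 516504/4776199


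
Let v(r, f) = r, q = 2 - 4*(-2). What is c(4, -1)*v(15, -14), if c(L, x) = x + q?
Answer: 135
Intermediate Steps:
q = 10 (q = 2 + 8 = 10)
c(L, x) = 10 + x (c(L, x) = x + 10 = 10 + x)
c(4, -1)*v(15, -14) = (10 - 1)*15 = 9*15 = 135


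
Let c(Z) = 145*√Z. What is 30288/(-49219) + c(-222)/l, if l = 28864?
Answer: -30288/49219 + 145*I*√222/28864 ≈ -0.61537 + 0.074849*I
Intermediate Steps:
30288/(-49219) + c(-222)/l = 30288/(-49219) + (145*√(-222))/28864 = 30288*(-1/49219) + (145*(I*√222))*(1/28864) = -30288/49219 + (145*I*√222)*(1/28864) = -30288/49219 + 145*I*√222/28864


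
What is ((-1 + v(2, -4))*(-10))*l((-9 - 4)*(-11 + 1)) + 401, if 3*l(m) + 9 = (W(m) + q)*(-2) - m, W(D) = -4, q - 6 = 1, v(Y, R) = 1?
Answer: 401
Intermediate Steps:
q = 7 (q = 6 + 1 = 7)
l(m) = -5 - m/3 (l(m) = -3 + ((-4 + 7)*(-2) - m)/3 = -3 + (3*(-2) - m)/3 = -3 + (-6 - m)/3 = -3 + (-2 - m/3) = -5 - m/3)
((-1 + v(2, -4))*(-10))*l((-9 - 4)*(-11 + 1)) + 401 = ((-1 + 1)*(-10))*(-5 - (-9 - 4)*(-11 + 1)/3) + 401 = (0*(-10))*(-5 - (-13)*(-10)/3) + 401 = 0*(-5 - 1/3*130) + 401 = 0*(-5 - 130/3) + 401 = 0*(-145/3) + 401 = 0 + 401 = 401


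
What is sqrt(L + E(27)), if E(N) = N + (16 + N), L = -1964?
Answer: I*sqrt(1894) ≈ 43.52*I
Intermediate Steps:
E(N) = 16 + 2*N
sqrt(L + E(27)) = sqrt(-1964 + (16 + 2*27)) = sqrt(-1964 + (16 + 54)) = sqrt(-1964 + 70) = sqrt(-1894) = I*sqrt(1894)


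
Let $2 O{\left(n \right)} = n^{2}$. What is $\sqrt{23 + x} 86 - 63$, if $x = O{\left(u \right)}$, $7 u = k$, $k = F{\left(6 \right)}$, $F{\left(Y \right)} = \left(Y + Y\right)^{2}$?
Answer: $-63 + \frac{946 \sqrt{95}}{7} \approx 1254.2$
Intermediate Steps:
$F{\left(Y \right)} = 4 Y^{2}$ ($F{\left(Y \right)} = \left(2 Y\right)^{2} = 4 Y^{2}$)
$k = 144$ ($k = 4 \cdot 6^{2} = 4 \cdot 36 = 144$)
$u = \frac{144}{7}$ ($u = \frac{1}{7} \cdot 144 = \frac{144}{7} \approx 20.571$)
$O{\left(n \right)} = \frac{n^{2}}{2}$
$x = \frac{10368}{49}$ ($x = \frac{\left(\frac{144}{7}\right)^{2}}{2} = \frac{1}{2} \cdot \frac{20736}{49} = \frac{10368}{49} \approx 211.59$)
$\sqrt{23 + x} 86 - 63 = \sqrt{23 + \frac{10368}{49}} \cdot 86 - 63 = \sqrt{\frac{11495}{49}} \cdot 86 - 63 = \frac{11 \sqrt{95}}{7} \cdot 86 - 63 = \frac{946 \sqrt{95}}{7} - 63 = -63 + \frac{946 \sqrt{95}}{7}$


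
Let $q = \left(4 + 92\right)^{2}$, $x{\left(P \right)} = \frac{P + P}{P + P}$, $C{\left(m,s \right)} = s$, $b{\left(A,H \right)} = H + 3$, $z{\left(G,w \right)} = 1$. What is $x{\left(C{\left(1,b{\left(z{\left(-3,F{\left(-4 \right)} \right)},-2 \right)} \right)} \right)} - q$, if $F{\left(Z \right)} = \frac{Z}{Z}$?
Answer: $-9215$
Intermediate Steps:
$F{\left(Z \right)} = 1$
$b{\left(A,H \right)} = 3 + H$
$x{\left(P \right)} = 1$ ($x{\left(P \right)} = \frac{2 P}{2 P} = 2 P \frac{1}{2 P} = 1$)
$q = 9216$ ($q = 96^{2} = 9216$)
$x{\left(C{\left(1,b{\left(z{\left(-3,F{\left(-4 \right)} \right)},-2 \right)} \right)} \right)} - q = 1 - 9216 = -9215$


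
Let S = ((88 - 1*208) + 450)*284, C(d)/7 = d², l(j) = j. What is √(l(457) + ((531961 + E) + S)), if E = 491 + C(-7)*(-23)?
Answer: 2*√154685 ≈ 786.60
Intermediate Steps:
C(d) = 7*d²
S = 93720 (S = ((88 - 208) + 450)*284 = (-120 + 450)*284 = 330*284 = 93720)
E = -7398 (E = 491 + (7*(-7)²)*(-23) = 491 + (7*49)*(-23) = 491 + 343*(-23) = 491 - 7889 = -7398)
√(l(457) + ((531961 + E) + S)) = √(457 + ((531961 - 7398) + 93720)) = √(457 + (524563 + 93720)) = √(457 + 618283) = √618740 = 2*√154685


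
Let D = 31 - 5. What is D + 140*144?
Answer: 20186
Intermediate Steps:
D = 26
D + 140*144 = 26 + 140*144 = 26 + 20160 = 20186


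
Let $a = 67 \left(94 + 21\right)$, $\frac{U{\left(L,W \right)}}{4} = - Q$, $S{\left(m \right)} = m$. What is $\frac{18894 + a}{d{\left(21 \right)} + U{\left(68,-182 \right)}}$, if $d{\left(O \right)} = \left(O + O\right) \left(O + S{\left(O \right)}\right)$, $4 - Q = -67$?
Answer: $\frac{26599}{1480} \approx 17.972$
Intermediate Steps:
$Q = 71$ ($Q = 4 - -67 = 4 + 67 = 71$)
$U{\left(L,W \right)} = -284$ ($U{\left(L,W \right)} = 4 \left(\left(-1\right) 71\right) = 4 \left(-71\right) = -284$)
$d{\left(O \right)} = 4 O^{2}$ ($d{\left(O \right)} = \left(O + O\right) \left(O + O\right) = 2 O 2 O = 4 O^{2}$)
$a = 7705$ ($a = 67 \cdot 115 = 7705$)
$\frac{18894 + a}{d{\left(21 \right)} + U{\left(68,-182 \right)}} = \frac{18894 + 7705}{4 \cdot 21^{2} - 284} = \frac{26599}{4 \cdot 441 - 284} = \frac{26599}{1764 - 284} = \frac{26599}{1480}$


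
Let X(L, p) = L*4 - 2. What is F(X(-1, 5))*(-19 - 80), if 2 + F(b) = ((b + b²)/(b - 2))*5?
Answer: 8217/4 ≈ 2054.3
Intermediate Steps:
X(L, p) = -2 + 4*L (X(L, p) = 4*L - 2 = -2 + 4*L)
F(b) = -2 + 5*(b + b²)/(-2 + b) (F(b) = -2 + ((b + b²)/(b - 2))*5 = -2 + ((b + b²)/(-2 + b))*5 = -2 + 5*(b + b²)/(-2 + b))
F(X(-1, 5))*(-19 - 80) = ((4 + 3*(-2 + 4*(-1)) + 5*(-2 + 4*(-1))²)/(-2 + (-2 + 4*(-1))))*(-19 - 80) = ((4 + 3*(-2 - 4) + 5*(-2 - 4)²)/(-2 + (-2 - 4)))*(-99) = ((4 + 3*(-6) + 5*(-6)²)/(-2 - 6))*(-99) = ((4 - 18 + 5*36)/(-8))*(-99) = -(4 - 18 + 180)/8*(-99) = -⅛*166*(-99) = -83/4*(-99) = 8217/4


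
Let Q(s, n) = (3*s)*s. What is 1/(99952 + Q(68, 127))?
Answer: 1/113824 ≈ 8.7855e-6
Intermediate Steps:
Q(s, n) = 3*s²
1/(99952 + Q(68, 127)) = 1/(99952 + 3*68²) = 1/(99952 + 3*4624) = 1/(99952 + 13872) = 1/113824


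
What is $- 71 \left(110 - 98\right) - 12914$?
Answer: $-13766$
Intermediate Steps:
$- 71 \left(110 - 98\right) - 12914 = \left(-71\right) 12 - 12914 = -852 - 12914 = -13766$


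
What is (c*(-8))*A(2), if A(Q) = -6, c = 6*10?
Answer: 2880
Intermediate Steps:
c = 60
(c*(-8))*A(2) = (60*(-8))*(-6) = -480*(-6) = 2880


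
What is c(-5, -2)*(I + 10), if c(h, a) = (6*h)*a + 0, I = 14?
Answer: 1440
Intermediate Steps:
c(h, a) = 6*a*h (c(h, a) = 6*a*h + 0 = 6*a*h)
c(-5, -2)*(I + 10) = (6*(-2)*(-5))*(14 + 10) = 60*24 = 1440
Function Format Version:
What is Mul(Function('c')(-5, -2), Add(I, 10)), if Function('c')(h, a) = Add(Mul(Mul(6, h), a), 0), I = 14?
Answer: 1440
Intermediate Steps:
Function('c')(h, a) = Mul(6, a, h) (Function('c')(h, a) = Add(Mul(6, a, h), 0) = Mul(6, a, h))
Mul(Function('c')(-5, -2), Add(I, 10)) = Mul(Mul(6, -2, -5), Add(14, 10)) = Mul(60, 24) = 1440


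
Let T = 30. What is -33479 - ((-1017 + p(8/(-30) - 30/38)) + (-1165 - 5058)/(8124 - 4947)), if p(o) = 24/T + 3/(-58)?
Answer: -29907099199/921330 ≈ -32461.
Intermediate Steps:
p(o) = 217/290 (p(o) = 24/30 + 3/(-58) = 24*(1/30) + 3*(-1/58) = ⅘ - 3/58 = 217/290)
-33479 - ((-1017 + p(8/(-30) - 30/38)) + (-1165 - 5058)/(8124 - 4947)) = -33479 - ((-1017 + 217/290) + (-1165 - 5058)/(8124 - 4947)) = -33479 - (-294713/290 - 6223/3177) = -33479 - 1*(-938107871/921330) = -33479 + 938107871/921330 = -29907099199/921330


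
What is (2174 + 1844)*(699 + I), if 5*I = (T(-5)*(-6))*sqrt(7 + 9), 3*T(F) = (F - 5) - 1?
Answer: 14396494/5 ≈ 2.8793e+6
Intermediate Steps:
T(F) = -2 + F/3 (T(F) = ((F - 5) - 1)/3 = ((-5 + F) - 1)/3 = (-6 + F)/3 = -2 + F/3)
I = 88/5 (I = (((-2 + (1/3)*(-5))*(-6))*sqrt(7 + 9))/5 = (((-2 - 5/3)*(-6))*sqrt(16))/5 = (-11/3*(-6)*4)/5 = (22*4)/5 = (1/5)*88 = 88/5 ≈ 17.600)
(2174 + 1844)*(699 + I) = (2174 + 1844)*(699 + 88/5) = 4018*(3583/5) = 14396494/5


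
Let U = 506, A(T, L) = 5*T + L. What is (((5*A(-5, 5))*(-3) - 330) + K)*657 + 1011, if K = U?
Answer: 313743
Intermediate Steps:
A(T, L) = L + 5*T
K = 506
(((5*A(-5, 5))*(-3) - 330) + K)*657 + 1011 = (((5*(5 + 5*(-5)))*(-3) - 330) + 506)*657 + 1011 = (((5*(5 - 25))*(-3) - 330) + 506)*657 + 1011 = (((5*(-20))*(-3) - 330) + 506)*657 + 1011 = ((-100*(-3) - 330) + 506)*657 + 1011 = ((300 - 330) + 506)*657 + 1011 = (-30 + 506)*657 + 1011 = 476*657 + 1011 = 312732 + 1011 = 313743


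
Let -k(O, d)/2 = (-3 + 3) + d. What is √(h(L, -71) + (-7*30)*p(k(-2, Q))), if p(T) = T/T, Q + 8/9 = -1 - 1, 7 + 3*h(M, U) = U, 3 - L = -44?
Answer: 2*I*√59 ≈ 15.362*I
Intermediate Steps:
L = 47 (L = 3 - 1*(-44) = 3 + 44 = 47)
h(M, U) = -7/3 + U/3
Q = -26/9 (Q = -8/9 + (-1 - 1) = -8/9 - 2 = -26/9 ≈ -2.8889)
k(O, d) = -2*d (k(O, d) = -2*((-3 + 3) + d) = -2*(0 + d) = -2*d)
p(T) = 1
√(h(L, -71) + (-7*30)*p(k(-2, Q))) = √((-7/3 + (⅓)*(-71)) - 7*30*1) = √((-7/3 - 71/3) - 210*1) = √(-26 - 210) = √(-236) = 2*I*√59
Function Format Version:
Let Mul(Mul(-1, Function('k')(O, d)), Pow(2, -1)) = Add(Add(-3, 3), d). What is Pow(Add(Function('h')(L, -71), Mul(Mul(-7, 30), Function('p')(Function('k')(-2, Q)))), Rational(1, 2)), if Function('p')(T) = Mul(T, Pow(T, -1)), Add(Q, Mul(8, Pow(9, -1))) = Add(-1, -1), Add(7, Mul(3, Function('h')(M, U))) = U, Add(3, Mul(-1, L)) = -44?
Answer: Mul(2, I, Pow(59, Rational(1, 2))) ≈ Mul(15.362, I)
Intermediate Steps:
L = 47 (L = Add(3, Mul(-1, -44)) = Add(3, 44) = 47)
Function('h')(M, U) = Add(Rational(-7, 3), Mul(Rational(1, 3), U))
Q = Rational(-26, 9) (Q = Add(Rational(-8, 9), Add(-1, -1)) = Add(Rational(-8, 9), -2) = Rational(-26, 9) ≈ -2.8889)
Function('k')(O, d) = Mul(-2, d) (Function('k')(O, d) = Mul(-2, Add(Add(-3, 3), d)) = Mul(-2, Add(0, d)) = Mul(-2, d))
Function('p')(T) = 1
Pow(Add(Function('h')(L, -71), Mul(Mul(-7, 30), Function('p')(Function('k')(-2, Q)))), Rational(1, 2)) = Pow(Add(Add(Rational(-7, 3), Mul(Rational(1, 3), -71)), Mul(Mul(-7, 30), 1)), Rational(1, 2)) = Pow(Add(Add(Rational(-7, 3), Rational(-71, 3)), Mul(-210, 1)), Rational(1, 2)) = Pow(Add(-26, -210), Rational(1, 2)) = Pow(-236, Rational(1, 2)) = Mul(2, I, Pow(59, Rational(1, 2)))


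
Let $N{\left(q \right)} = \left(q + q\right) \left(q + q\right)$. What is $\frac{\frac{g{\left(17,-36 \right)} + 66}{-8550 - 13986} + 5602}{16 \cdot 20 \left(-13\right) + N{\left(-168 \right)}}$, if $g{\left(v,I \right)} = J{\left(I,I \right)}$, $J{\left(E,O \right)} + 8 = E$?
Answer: $\frac{63123325}{1225237248} \approx 0.051519$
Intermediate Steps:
$J{\left(E,O \right)} = -8 + E$
$g{\left(v,I \right)} = -8 + I$
$N{\left(q \right)} = 4 q^{2}$ ($N{\left(q \right)} = 2 q 2 q = 4 q^{2}$)
$\frac{\frac{g{\left(17,-36 \right)} + 66}{-8550 - 13986} + 5602}{16 \cdot 20 \left(-13\right) + N{\left(-168 \right)}} = \frac{\frac{\left(-8 - 36\right) + 66}{-8550 - 13986} + 5602}{16 \cdot 20 \left(-13\right) + 4 \left(-168\right)^{2}} = \frac{\frac{-44 + 66}{-22536} + 5602}{320 \left(-13\right) + 4 \cdot 28224} = \frac{22 \left(- \frac{1}{22536}\right) + 5602}{-4160 + 112896} = \frac{- \frac{11}{11268} + 5602}{108736} = \frac{63123325}{11268} \cdot \frac{1}{108736} = \frac{63123325}{1225237248}$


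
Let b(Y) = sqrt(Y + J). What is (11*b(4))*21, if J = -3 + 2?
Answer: 231*sqrt(3) ≈ 400.10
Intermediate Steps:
J = -1
b(Y) = sqrt(-1 + Y) (b(Y) = sqrt(Y - 1) = sqrt(-1 + Y))
(11*b(4))*21 = (11*sqrt(-1 + 4))*21 = (11*sqrt(3))*21 = 231*sqrt(3)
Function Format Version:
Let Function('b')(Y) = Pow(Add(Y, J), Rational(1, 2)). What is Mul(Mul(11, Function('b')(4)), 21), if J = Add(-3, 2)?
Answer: Mul(231, Pow(3, Rational(1, 2))) ≈ 400.10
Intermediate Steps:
J = -1
Function('b')(Y) = Pow(Add(-1, Y), Rational(1, 2)) (Function('b')(Y) = Pow(Add(Y, -1), Rational(1, 2)) = Pow(Add(-1, Y), Rational(1, 2)))
Mul(Mul(11, Function('b')(4)), 21) = Mul(Mul(11, Pow(Add(-1, 4), Rational(1, 2))), 21) = Mul(Mul(11, Pow(3, Rational(1, 2))), 21) = Mul(231, Pow(3, Rational(1, 2)))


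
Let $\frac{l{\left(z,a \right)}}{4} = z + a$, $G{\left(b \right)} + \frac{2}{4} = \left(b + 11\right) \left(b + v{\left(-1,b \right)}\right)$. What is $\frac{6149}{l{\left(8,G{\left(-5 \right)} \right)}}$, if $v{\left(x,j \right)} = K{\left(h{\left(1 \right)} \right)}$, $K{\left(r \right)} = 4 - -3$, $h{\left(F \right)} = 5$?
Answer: $\frac{473}{6} \approx 78.833$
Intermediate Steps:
$K{\left(r \right)} = 7$ ($K{\left(r \right)} = 4 + 3 = 7$)
$v{\left(x,j \right)} = 7$
$G{\left(b \right)} = - \frac{1}{2} + \left(7 + b\right) \left(11 + b\right)$ ($G{\left(b \right)} = - \frac{1}{2} + \left(b + 11\right) \left(b + 7\right) = - \frac{1}{2} + \left(11 + b\right) \left(7 + b\right) = - \frac{1}{2} + \left(7 + b\right) \left(11 + b\right)$)
$l{\left(z,a \right)} = 4 a + 4 z$ ($l{\left(z,a \right)} = 4 \left(z + a\right) = 4 \left(a + z\right) = 4 a + 4 z$)
$\frac{6149}{l{\left(8,G{\left(-5 \right)} \right)}} = \frac{6149}{4 \left(\frac{153}{2} + \left(-5\right)^{2} + 18 \left(-5\right)\right) + 4 \cdot 8} = \frac{6149}{4 \left(\frac{153}{2} + 25 - 90\right) + 32} = \frac{6149}{4 \cdot \frac{23}{2} + 32} = \frac{6149}{46 + 32} = \frac{6149}{78} = 6149 \cdot \frac{1}{78} = \frac{473}{6}$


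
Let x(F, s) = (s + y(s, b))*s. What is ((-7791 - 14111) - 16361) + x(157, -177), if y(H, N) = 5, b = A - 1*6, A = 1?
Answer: -7819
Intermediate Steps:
b = -5 (b = 1 - 1*6 = 1 - 6 = -5)
x(F, s) = s*(5 + s) (x(F, s) = (s + 5)*s = (5 + s)*s = s*(5 + s))
((-7791 - 14111) - 16361) + x(157, -177) = ((-7791 - 14111) - 16361) - 177*(5 - 177) = (-21902 - 16361) - 177*(-172) = -38263 + 30444 = -7819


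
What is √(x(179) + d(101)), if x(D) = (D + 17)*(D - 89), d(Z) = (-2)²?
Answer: 2*√4411 ≈ 132.83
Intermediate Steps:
d(Z) = 4
x(D) = (-89 + D)*(17 + D) (x(D) = (17 + D)*(-89 + D) = (-89 + D)*(17 + D))
√(x(179) + d(101)) = √((-1513 + 179² - 72*179) + 4) = √((-1513 + 32041 - 12888) + 4) = √(17640 + 4) = √17644 = 2*√4411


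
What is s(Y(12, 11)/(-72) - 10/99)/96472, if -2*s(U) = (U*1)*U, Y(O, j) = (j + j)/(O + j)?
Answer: -120409/1778421959424 ≈ -6.7706e-8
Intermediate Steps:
Y(O, j) = 2*j/(O + j) (Y(O, j) = (2*j)/(O + j) = 2*j/(O + j))
s(U) = -U**2/2 (s(U) = -U*1*U/2 = -U*U/2 = -U**2/2)
s(Y(12, 11)/(-72) - 10/99)/96472 = -((2*11/(12 + 11))/(-72) - 10/99)**2/2/96472 = -((2*11/23)*(-1/72) - 10*1/99)**2/2*(1/96472) = -((2*11*(1/23))*(-1/72) - 10/99)**2/2*(1/96472) = -((22/23)*(-1/72) - 10/99)**2/2*(1/96472) = -(-11/828 - 10/99)**2/2*(1/96472) = -(-347/3036)**2/2*(1/96472) = -1/2*120409/9217296*(1/96472) = -120409/18434592*1/96472 = -120409/1778421959424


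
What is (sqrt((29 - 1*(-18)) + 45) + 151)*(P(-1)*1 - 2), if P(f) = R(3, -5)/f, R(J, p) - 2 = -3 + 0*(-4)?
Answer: -151 - 2*sqrt(23) ≈ -160.59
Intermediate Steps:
R(J, p) = -1 (R(J, p) = 2 + (-3 + 0*(-4)) = 2 + (-3 + 0) = 2 - 3 = -1)
P(f) = -1/f
(sqrt((29 - 1*(-18)) + 45) + 151)*(P(-1)*1 - 2) = (sqrt((29 - 1*(-18)) + 45) + 151)*(-1/(-1)*1 - 2) = (sqrt((29 + 18) + 45) + 151)*(-1*(-1)*1 - 2) = (sqrt(47 + 45) + 151)*(1*1 - 2) = (sqrt(92) + 151)*(1 - 2) = (2*sqrt(23) + 151)*(-1) = (151 + 2*sqrt(23))*(-1) = -151 - 2*sqrt(23)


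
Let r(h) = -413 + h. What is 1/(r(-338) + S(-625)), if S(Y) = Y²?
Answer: 1/389874 ≈ 2.5649e-6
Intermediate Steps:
1/(r(-338) + S(-625)) = 1/((-413 - 338) + (-625)²) = 1/(-751 + 390625) = 1/389874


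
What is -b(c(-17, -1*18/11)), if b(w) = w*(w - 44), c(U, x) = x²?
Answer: 1620000/14641 ≈ 110.65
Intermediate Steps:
b(w) = w*(-44 + w)
-b(c(-17, -1*18/11)) = -(-1*18/11)²*(-44 + (-1*18/11)²) = -(-18*1/11)²*(-44 + (-18*1/11)²) = -(-18/11)²*(-44 + (-18/11)²) = -324*(-44 + 324/121)/121 = -324*(-5000)/(121*121) = -1*(-1620000/14641) = 1620000/14641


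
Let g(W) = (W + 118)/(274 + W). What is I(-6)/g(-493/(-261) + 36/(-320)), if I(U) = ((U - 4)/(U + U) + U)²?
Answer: 190815199/3104604 ≈ 61.462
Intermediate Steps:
g(W) = (118 + W)/(274 + W)
I(U) = (U + (-4 + U)/(2*U))² (I(U) = ((-4 + U)/((2*U)) + U)² = ((-4 + U)*(1/(2*U)) + U)² = ((-4 + U)/(2*U) + U)² = (U + (-4 + U)/(2*U))²)
I(-6)/g(-493/(-261) + 36/(-320)) = ((¼)*(-4 - 6 + 2*(-6)²)²/(-6)²)/(((118 + (-493/(-261) + 36/(-320)))/(274 + (-493/(-261) + 36/(-320))))) = ((¼)*(1/36)*(-4 - 6 + 2*36)²)/(((118 + (-493*(-1/261) + 36*(-1/320)))/(274 + (-493*(-1/261) + 36*(-1/320))))) = ((¼)*(1/36)*(-4 - 6 + 72)²)/(((118 + (17/9 - 9/80))/(274 + (17/9 - 9/80)))) = ((¼)*(1/36)*62²)/(((118 + 1279/720)/(274 + 1279/720))) = ((¼)*(1/36)*3844)/(((86239/720)/(198559/720))) = 961/(36*(((720/198559)*(86239/720)))) = 961/(36*(86239/198559)) = (961/36)*(198559/86239) = 190815199/3104604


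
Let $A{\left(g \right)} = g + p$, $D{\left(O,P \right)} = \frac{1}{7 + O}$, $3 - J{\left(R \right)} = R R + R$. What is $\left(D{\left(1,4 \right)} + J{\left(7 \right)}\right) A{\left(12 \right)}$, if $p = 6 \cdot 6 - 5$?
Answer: $- \frac{18189}{8} \approx -2273.6$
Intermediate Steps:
$p = 31$ ($p = 36 - 5 = 31$)
$J{\left(R \right)} = 3 - R - R^{2}$ ($J{\left(R \right)} = 3 - \left(R R + R\right) = 3 - \left(R^{2} + R\right) = 3 - \left(R + R^{2}\right) = 3 - R - R^{2}$)
$A{\left(g \right)} = 31 + g$ ($A{\left(g \right)} = g + 31 = 31 + g$)
$\left(D{\left(1,4 \right)} + J{\left(7 \right)}\right) A{\left(12 \right)} = \left(\frac{1}{7 + 1} - 53\right) \left(31 + 12\right) = \left(\frac{1}{8} - 53\right) 43 = \left(- \frac{423}{8}\right) 43 = - \frac{18189}{8}$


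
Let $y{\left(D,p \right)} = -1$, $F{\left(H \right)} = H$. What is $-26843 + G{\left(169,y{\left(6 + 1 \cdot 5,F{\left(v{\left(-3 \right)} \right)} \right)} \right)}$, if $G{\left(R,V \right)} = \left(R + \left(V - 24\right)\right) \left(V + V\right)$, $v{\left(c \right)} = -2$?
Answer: $-27131$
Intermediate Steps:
$G{\left(R,V \right)} = 2 V \left(-24 + R + V\right)$ ($G{\left(R,V \right)} = \left(R + \left(-24 + V\right)\right) 2 V = \left(-24 + R + V\right) 2 V = 2 V \left(-24 + R + V\right)$)
$-26843 + G{\left(169,y{\left(6 + 1 \cdot 5,F{\left(v{\left(-3 \right)} \right)} \right)} \right)} = -26843 + 2 \left(-1\right) \left(-24 + 169 - 1\right) = -26843 + 2 \left(-1\right) 144 = -26843 - 288 = -27131$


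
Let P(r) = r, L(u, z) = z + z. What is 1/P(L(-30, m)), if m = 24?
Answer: 1/48 ≈ 0.020833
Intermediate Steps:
L(u, z) = 2*z
1/P(L(-30, m)) = 1/(2*24) = 1/48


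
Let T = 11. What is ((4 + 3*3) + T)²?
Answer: 576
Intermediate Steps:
((4 + 3*3) + T)² = ((4 + 3*3) + 11)² = ((4 + 9) + 11)² = (13 + 11)² = 24² = 576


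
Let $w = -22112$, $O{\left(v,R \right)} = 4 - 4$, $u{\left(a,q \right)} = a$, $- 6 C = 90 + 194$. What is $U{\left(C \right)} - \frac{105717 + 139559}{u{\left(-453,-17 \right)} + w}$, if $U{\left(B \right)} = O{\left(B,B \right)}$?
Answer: $\frac{245276}{22565} \approx 10.87$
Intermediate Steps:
$C = - \frac{142}{3}$ ($C = - \frac{90 + 194}{6} = \left(- \frac{1}{6}\right) 284 = - \frac{142}{3} \approx -47.333$)
$O{\left(v,R \right)} = 0$ ($O{\left(v,R \right)} = 4 - 4 = 0$)
$U{\left(B \right)} = 0$
$U{\left(C \right)} - \frac{105717 + 139559}{u{\left(-453,-17 \right)} + w} = 0 - \frac{105717 + 139559}{-453 - 22112} = 0 - \frac{245276}{-22565} = 0 - 245276 \left(- \frac{1}{22565}\right) = 0 - - \frac{245276}{22565} = 0 + \frac{245276}{22565} = \frac{245276}{22565}$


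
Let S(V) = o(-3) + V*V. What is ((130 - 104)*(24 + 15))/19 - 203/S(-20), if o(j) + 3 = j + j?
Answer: 392617/7429 ≈ 52.849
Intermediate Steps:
o(j) = -3 + 2*j (o(j) = -3 + (j + j) = -3 + 2*j)
S(V) = -9 + V² (S(V) = (-3 + 2*(-3)) + V*V = (-3 - 6) + V² = -9 + V²)
((130 - 104)*(24 + 15))/19 - 203/S(-20) = ((130 - 104)*(24 + 15))/19 - 203/(-9 + (-20)²) = (26*39)*(1/19) - 203/(-9 + 400) = 1014*(1/19) - 203/391 = 1014/19 - 203*1/391 = 1014/19 - 203/391 = 392617/7429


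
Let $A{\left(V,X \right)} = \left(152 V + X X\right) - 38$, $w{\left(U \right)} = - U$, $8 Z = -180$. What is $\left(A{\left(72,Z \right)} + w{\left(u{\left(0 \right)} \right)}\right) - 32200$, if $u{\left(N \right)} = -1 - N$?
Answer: $- \frac{83147}{4} \approx -20787.0$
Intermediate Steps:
$Z = - \frac{45}{2}$ ($Z = \frac{1}{8} \left(-180\right) = - \frac{45}{2} \approx -22.5$)
$A{\left(V,X \right)} = -38 + X^{2} + 152 V$ ($A{\left(V,X \right)} = \left(152 V + X^{2}\right) - 38 = \left(X^{2} + 152 V\right) - 38 = -38 + X^{2} + 152 V$)
$\left(A{\left(72,Z \right)} + w{\left(u{\left(0 \right)} \right)}\right) - 32200 = \left(\left(-38 + \left(- \frac{45}{2}\right)^{2} + 152 \cdot 72\right) - \left(-1 - 0\right)\right) - 32200 = \left(\left(-38 + \frac{2025}{4} + 10944\right) - \left(-1 + 0\right)\right) - 32200 = \left(\frac{45649}{4} - -1\right) - 32200 = \left(\frac{45649}{4} + 1\right) - 32200 = \frac{45653}{4} - 32200 = - \frac{83147}{4}$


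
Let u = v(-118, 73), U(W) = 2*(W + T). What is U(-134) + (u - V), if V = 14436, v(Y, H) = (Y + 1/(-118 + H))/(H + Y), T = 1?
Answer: -29766239/2025 ≈ -14699.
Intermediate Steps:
U(W) = 2 + 2*W (U(W) = 2*(W + 1) = 2*(1 + W) = 2 + 2*W)
v(Y, H) = (Y + 1/(-118 + H))/(H + Y)
u = 5311/2025 (u = (1 - 118*(-118) + 73*(-118))/(73**2 - 118*73 - 118*(-118) + 73*(-118)) = (1 + 13924 - 8614)/(5329 - 8614 + 13924 - 8614) = 5311/2025 ≈ 2.6227)
U(-134) + (u - V) = (2 + 2*(-134)) + (5311/2025 - 1*14436) = (2 - 268) + (5311/2025 - 14436) = -266 - 29227589/2025 = -29766239/2025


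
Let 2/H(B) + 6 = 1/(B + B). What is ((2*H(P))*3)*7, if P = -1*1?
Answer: -168/13 ≈ -12.923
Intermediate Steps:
P = -1
H(B) = 2/(-6 + 1/(2*B)) (H(B) = 2/(-6 + 1/(B + B)) = 2/(-6 + 1/(2*B)))
((2*H(P))*3)*7 = ((2*(-4*(-1)/(-1 + 12*(-1))))*3)*7 = ((2*(-4*(-1)/(-1 - 12)))*3)*7 = ((2*(-4*(-1)/(-13)))*3)*7 = ((2*(-4*(-1)*(-1/13)))*3)*7 = ((2*(-4/13))*3)*7 = -8/13*3*7 = -24/13*7 = -168/13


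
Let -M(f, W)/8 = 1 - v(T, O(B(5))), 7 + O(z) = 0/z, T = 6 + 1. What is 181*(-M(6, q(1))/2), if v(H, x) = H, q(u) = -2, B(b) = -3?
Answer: -4344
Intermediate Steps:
T = 7
O(z) = -7 (O(z) = -7 + 0/z = -7 + 0 = -7)
M(f, W) = 48 (M(f, W) = -8*(1 - 1*7) = -8*(1 - 7) = -8*(-6) = 48)
181*(-M(6, q(1))/2) = 181*(-1*48/2) = 181*(-48*½) = 181*(-24) = -4344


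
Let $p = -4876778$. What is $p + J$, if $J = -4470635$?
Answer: $-9347413$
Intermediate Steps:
$p + J = -4876778 - 4470635 = -9347413$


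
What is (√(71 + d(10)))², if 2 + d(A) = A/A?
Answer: 70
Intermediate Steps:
d(A) = -1 (d(A) = -2 + A/A = -2 + 1 = -1)
(√(71 + d(10)))² = (√(71 - 1))² = (√70)² = 70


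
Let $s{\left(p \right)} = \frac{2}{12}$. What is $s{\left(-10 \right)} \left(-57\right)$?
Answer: $- \frac{19}{2} \approx -9.5$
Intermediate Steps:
$s{\left(p \right)} = \frac{1}{6}$ ($s{\left(p \right)} = 2 \cdot \frac{1}{12} = \frac{1}{6}$)
$s{\left(-10 \right)} \left(-57\right) = \frac{1}{6} \left(-57\right) = - \frac{19}{2}$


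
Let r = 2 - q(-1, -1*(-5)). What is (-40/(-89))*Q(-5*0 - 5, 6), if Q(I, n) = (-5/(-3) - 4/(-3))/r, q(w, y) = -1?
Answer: 40/89 ≈ 0.44944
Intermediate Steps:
r = 3 (r = 2 - 1*(-1) = 2 + 1 = 3)
Q(I, n) = 1 (Q(I, n) = (-5/(-3) - 4/(-3))/3 = (-5*(-⅓) - 4*(-⅓))*(⅓) = (5/3 + 4/3)*(⅓) = 3*(⅓) = 1)
(-40/(-89))*Q(-5*0 - 5, 6) = -40/(-89)*1 = -40*(-1/89)*1 = (40/89)*1 = 40/89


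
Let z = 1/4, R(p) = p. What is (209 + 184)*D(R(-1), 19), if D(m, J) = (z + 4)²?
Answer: 113577/16 ≈ 7098.6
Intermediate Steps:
z = ¼ ≈ 0.25000
D(m, J) = 289/16 (D(m, J) = (¼ + 4)² = (17/4)² = 289/16)
(209 + 184)*D(R(-1), 19) = (209 + 184)*(289/16) = 393*(289/16) = 113577/16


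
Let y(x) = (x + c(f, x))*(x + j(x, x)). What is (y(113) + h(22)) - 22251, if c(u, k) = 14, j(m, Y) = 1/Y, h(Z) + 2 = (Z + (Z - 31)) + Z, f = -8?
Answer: -888844/113 ≈ -7865.9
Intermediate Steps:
h(Z) = -33 + 3*Z (h(Z) = -2 + ((Z + (Z - 31)) + Z) = -2 + ((Z + (-31 + Z)) + Z) = -2 + ((-31 + 2*Z) + Z) = -2 + (-31 + 3*Z) = -33 + 3*Z)
y(x) = (14 + x)*(x + 1/x) (y(x) = (x + 14)*(x + 1/x) = (14 + x)*(x + 1/x))
(y(113) + h(22)) - 22251 = ((1 + 113² + 14*113 + 14/113) + (-33 + 3*22)) - 22251 = ((1 + 12769 + 1582 + 14*(1/113)) + (-33 + 66)) - 22251 = ((1 + 12769 + 1582 + 14/113) + 33) - 22251 = (1621790/113 + 33) - 22251 = 1625519/113 - 22251 = -888844/113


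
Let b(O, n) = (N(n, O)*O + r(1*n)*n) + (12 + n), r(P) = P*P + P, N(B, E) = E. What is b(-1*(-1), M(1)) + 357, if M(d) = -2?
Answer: 364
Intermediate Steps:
r(P) = P + P² (r(P) = P² + P = P + P²)
b(O, n) = 12 + n + O² + n²*(1 + n) (b(O, n) = (O*O + ((1*n)*(1 + 1*n))*n) + (12 + n) = (O² + (n*(1 + n))*n) + (12 + n) = (O² + n²*(1 + n)) + (12 + n) = 12 + n + O² + n²*(1 + n))
b(-1*(-1), M(1)) + 357 = (12 - 2 + (-1*(-1))² + (-2)²*(1 - 2)) + 357 = (12 - 2 + 1² + 4*(-1)) + 357 = (12 - 2 + 1 - 4) + 357 = 7 + 357 = 364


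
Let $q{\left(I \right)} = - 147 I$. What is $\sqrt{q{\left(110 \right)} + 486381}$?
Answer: $\sqrt{470211} \approx 685.72$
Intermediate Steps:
$\sqrt{q{\left(110 \right)} + 486381} = \sqrt{\left(-147\right) 110 + 486381} = \sqrt{-16170 + 486381} = \sqrt{470211}$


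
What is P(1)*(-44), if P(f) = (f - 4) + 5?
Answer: -88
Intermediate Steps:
P(f) = 1 + f (P(f) = (-4 + f) + 5 = 1 + f)
P(1)*(-44) = (1 + 1)*(-44) = 2*(-44) = -88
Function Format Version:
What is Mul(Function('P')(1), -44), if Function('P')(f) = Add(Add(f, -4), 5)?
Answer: -88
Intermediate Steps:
Function('P')(f) = Add(1, f) (Function('P')(f) = Add(Add(-4, f), 5) = Add(1, f))
Mul(Function('P')(1), -44) = Mul(Add(1, 1), -44) = Mul(2, -44) = -88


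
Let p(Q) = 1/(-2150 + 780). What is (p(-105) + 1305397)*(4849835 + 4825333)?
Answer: 8651505663124176/685 ≈ 1.2630e+13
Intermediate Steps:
p(Q) = -1/1370 (p(Q) = 1/(-1370) = -1/1370)
(p(-105) + 1305397)*(4849835 + 4825333) = (-1/1370 + 1305397)*(4849835 + 4825333) = (1788393889/1370)*9675168 = 8651505663124176/685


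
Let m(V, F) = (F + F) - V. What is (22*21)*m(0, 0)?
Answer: 0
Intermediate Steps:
m(V, F) = -V + 2*F (m(V, F) = 2*F - V = -V + 2*F)
(22*21)*m(0, 0) = (22*21)*(-1*0 + 2*0) = 462*(0 + 0) = 462*0 = 0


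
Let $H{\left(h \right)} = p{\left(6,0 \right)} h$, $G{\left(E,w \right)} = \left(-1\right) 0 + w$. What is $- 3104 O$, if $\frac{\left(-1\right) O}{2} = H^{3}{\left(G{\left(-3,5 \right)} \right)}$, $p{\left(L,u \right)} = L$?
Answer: $167616000$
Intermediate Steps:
$G{\left(E,w \right)} = w$ ($G{\left(E,w \right)} = 0 + w = w$)
$H{\left(h \right)} = 6 h$
$O = -54000$ ($O = - 2 \left(6 \cdot 5\right)^{3} = - 2 \cdot 30^{3} = \left(-2\right) 27000 = -54000$)
$- 3104 O = \left(-3104\right) \left(-54000\right) = 167616000$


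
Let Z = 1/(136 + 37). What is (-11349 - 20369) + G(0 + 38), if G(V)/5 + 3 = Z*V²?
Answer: -5482589/173 ≈ -31691.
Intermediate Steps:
Z = 1/173 ≈ 0.0057803
G(V) = -15 + 5*V²/173 (G(V) = -15 + 5*(V²/173) = -15 + 5*V²/173)
(-11349 - 20369) + G(0 + 38) = (-11349 - 20369) + (-15 + 5*(0 + 38)²/173) = -31718 + (-15 + (5/173)*38²) = -31718 + (-15 + (5/173)*1444) = -31718 + (-15 + 7220/173) = -31718 + 4625/173 = -5482589/173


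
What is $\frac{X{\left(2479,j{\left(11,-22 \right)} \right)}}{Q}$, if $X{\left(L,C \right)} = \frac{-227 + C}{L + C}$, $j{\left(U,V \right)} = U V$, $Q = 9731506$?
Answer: $- \frac{469}{21769378922} \approx -2.1544 \cdot 10^{-8}$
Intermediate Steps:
$X{\left(L,C \right)} = \frac{-227 + C}{C + L}$
$\frac{X{\left(2479,j{\left(11,-22 \right)} \right)}}{Q} = \frac{\frac{1}{11 \left(-22\right) + 2479} \left(-227 + 11 \left(-22\right)\right)}{9731506} = \frac{-227 - 242}{-242 + 2479} \cdot \frac{1}{9731506} = \frac{1}{2237} \left(-469\right) \frac{1}{9731506} = \left(- \frac{469}{2237}\right) \frac{1}{9731506} = - \frac{469}{21769378922}$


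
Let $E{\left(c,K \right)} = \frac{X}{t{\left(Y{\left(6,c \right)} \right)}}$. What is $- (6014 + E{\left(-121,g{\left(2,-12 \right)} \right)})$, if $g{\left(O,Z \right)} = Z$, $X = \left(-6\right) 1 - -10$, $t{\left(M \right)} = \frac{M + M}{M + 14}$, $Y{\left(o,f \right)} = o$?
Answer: $- \frac{18062}{3} \approx -6020.7$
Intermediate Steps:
$t{\left(M \right)} = \frac{2 M}{14 + M}$
$X = 4$ ($X = -6 + 10 = 4$)
$E{\left(c,K \right)} = \frac{20}{3}$ ($E{\left(c,K \right)} = \frac{4}{2 \cdot 6 \frac{1}{14 + 6}} = \frac{4}{2 \cdot 6 \cdot \frac{1}{20}} = \frac{4}{\frac{3}{5}} = 4 \cdot \frac{5}{3} = \frac{20}{3}$)
$- (6014 + E{\left(-121,g{\left(2,-12 \right)} \right)}) = - (6014 + \frac{20}{3}) = \left(-1\right) \frac{18062}{3} = - \frac{18062}{3}$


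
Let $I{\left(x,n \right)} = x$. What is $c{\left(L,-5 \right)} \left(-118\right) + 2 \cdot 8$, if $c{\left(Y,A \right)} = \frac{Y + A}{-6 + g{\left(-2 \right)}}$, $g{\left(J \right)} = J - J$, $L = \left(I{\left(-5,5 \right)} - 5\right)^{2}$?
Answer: $\frac{5653}{3} \approx 1884.3$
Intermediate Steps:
$L = 100$ ($L = \left(-5 - 5\right)^{2} = \left(-10\right)^{2} = 100$)
$g{\left(J \right)} = 0$
$c{\left(Y,A \right)} = - \frac{A}{6} - \frac{Y}{6}$ ($c{\left(Y,A \right)} = \frac{Y + A}{-6 + 0} = \frac{A + Y}{-6} = \left(A + Y\right) \left(- \frac{1}{6}\right) = - \frac{A}{6} - \frac{Y}{6}$)
$c{\left(L,-5 \right)} \left(-118\right) + 2 \cdot 8 = \left(\left(- \frac{1}{6}\right) \left(-5\right) - \frac{50}{3}\right) \left(-118\right) + 2 \cdot 8 = \left(\frac{5}{6} - \frac{50}{3}\right) \left(-118\right) + 16 = \left(- \frac{95}{6}\right) \left(-118\right) + 16 = \frac{5605}{3} + 16 = \frac{5653}{3}$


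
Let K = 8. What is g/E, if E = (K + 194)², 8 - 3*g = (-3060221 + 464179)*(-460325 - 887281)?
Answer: -874610443861/30603 ≈ -2.8579e+7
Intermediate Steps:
g = -3498441775444/3 (g = 8/3 - (-3060221 + 464179)*(-460325 - 887281)/3 = 8/3 - (-2596042)*(-1347606)/3 = 8/3 - ⅓*3498441775452 = 8/3 - 1166147258484 = -3498441775444/3 ≈ -1.1661e+12)
E = 40804 (E = (8 + 194)² = 202² = 40804)
g/E = -3498441775444/3/40804 = -3498441775444/3*1/40804 = -874610443861/30603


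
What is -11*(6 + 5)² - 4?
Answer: -1335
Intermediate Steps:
-11*(6 + 5)² - 4 = -11*11² - 4 = -11*121 - 4 = -1331 - 4 = -1335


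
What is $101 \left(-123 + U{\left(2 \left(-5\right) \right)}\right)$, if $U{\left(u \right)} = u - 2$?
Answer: $-13635$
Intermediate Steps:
$U{\left(u \right)} = -2 + u$
$101 \left(-123 + U{\left(2 \left(-5\right) \right)}\right) = 101 \left(-123 + \left(-2 + 2 \left(-5\right)\right)\right) = 101 \left(-123 - 12\right) = 101 \left(-135\right) = -13635$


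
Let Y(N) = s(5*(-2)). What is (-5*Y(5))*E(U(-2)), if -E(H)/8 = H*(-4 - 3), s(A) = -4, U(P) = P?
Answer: -2240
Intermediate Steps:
E(H) = 56*H (E(H) = -8*H*(-4 - 3) = -8*H*(-7) = -(-56)*H = 56*H)
Y(N) = -4
(-5*Y(5))*E(U(-2)) = (-5*(-4))*(56*(-2)) = 20*(-112) = -2240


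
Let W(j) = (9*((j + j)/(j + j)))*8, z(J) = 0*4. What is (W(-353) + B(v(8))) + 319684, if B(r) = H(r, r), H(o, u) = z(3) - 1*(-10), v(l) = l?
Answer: 319766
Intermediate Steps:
z(J) = 0
H(o, u) = 10 (H(o, u) = 0 - 1*(-10) = 0 + 10 = 10)
B(r) = 10
W(j) = 72 (W(j) = (9*((2*j)/((2*j))))*8 = (9*((2*j)*(1/(2*j))))*8 = (9*1)*8 = 9*8 = 72)
(W(-353) + B(v(8))) + 319684 = (72 + 10) + 319684 = 82 + 319684 = 319766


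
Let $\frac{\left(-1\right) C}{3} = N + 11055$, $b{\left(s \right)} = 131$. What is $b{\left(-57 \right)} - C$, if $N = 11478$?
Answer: $67730$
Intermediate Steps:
$C = -67599$ ($C = - 3 \left(11478 + 11055\right) = \left(-3\right) 22533 = -67599$)
$b{\left(-57 \right)} - C = 131 - -67599 = 131 + 67599 = 67730$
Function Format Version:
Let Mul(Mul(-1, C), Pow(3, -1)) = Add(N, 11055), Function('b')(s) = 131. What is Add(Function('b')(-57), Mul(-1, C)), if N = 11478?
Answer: 67730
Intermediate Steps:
C = -67599 (C = Mul(-3, Add(11478, 11055)) = Mul(-3, 22533) = -67599)
Add(Function('b')(-57), Mul(-1, C)) = Add(131, Mul(-1, -67599)) = Add(131, 67599) = 67730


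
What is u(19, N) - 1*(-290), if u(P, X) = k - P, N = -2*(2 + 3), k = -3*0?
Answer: 271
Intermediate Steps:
k = 0
N = -10 (N = -2*5 = -10)
u(P, X) = -P (u(P, X) = 0 - P = -P)
u(19, N) - 1*(-290) = -1*19 - 1*(-290) = -19 + 290 = 271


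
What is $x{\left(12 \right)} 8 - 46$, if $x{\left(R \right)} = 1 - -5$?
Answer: $2$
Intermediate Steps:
$x{\left(R \right)} = 6$ ($x{\left(R \right)} = 1 + 5 = 6$)
$x{\left(12 \right)} 8 - 46 = 6 \cdot 8 - 46 = 48 - 46 = 2$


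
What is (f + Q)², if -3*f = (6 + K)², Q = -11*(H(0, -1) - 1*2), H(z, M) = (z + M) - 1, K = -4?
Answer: 16384/9 ≈ 1820.4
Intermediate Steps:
H(z, M) = -1 + M + z (H(z, M) = (M + z) - 1 = -1 + M + z)
Q = 44 (Q = -11*((-1 - 1 + 0) - 1*2) = -11*(-2 - 2) = -11*(-4) = 44)
f = -4/3 (f = -(6 - 4)²/3 = -⅓*2² = -⅓*4 = -4/3 ≈ -1.3333)
(f + Q)² = (-4/3 + 44)² = (128/3)² = 16384/9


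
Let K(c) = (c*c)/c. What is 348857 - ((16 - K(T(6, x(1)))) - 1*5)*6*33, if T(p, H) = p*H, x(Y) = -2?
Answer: 344303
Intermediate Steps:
T(p, H) = H*p
K(c) = c (K(c) = c**2/c = c)
348857 - ((16 - K(T(6, x(1)))) - 1*5)*6*33 = 348857 - ((16 - (-2)*6) - 1*5)*6*33 = 348857 - ((16 - 1*(-12)) - 5)*6*33 = 348857 - ((16 + 12) - 5)*6*33 = 348857 - (28 - 5)*6*33 = 348857 - 23*6*33 = 348857 - 138*33 = 348857 - 1*4554 = 348857 - 4554 = 344303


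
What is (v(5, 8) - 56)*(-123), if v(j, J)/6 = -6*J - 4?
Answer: 45264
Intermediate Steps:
v(j, J) = -24 - 36*J (v(j, J) = 6*(-6*J - 4) = 6*(-4 - 6*J) = -24 - 36*J)
(v(5, 8) - 56)*(-123) = ((-24 - 36*8) - 56)*(-123) = ((-24 - 288) - 56)*(-123) = (-312 - 56)*(-123) = -368*(-123) = 45264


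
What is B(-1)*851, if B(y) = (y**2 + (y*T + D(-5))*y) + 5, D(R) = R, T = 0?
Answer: 9361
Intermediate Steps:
B(y) = 5 + y**2 - 5*y (B(y) = (y**2 + (y*0 - 5)*y) + 5 = (y**2 + (0 - 5)*y) + 5 = (y**2 - 5*y) + 5 = 5 + y**2 - 5*y)
B(-1)*851 = (5 + (-1)**2 - 5*(-1))*851 = (5 + 1 + 5)*851 = 11*851 = 9361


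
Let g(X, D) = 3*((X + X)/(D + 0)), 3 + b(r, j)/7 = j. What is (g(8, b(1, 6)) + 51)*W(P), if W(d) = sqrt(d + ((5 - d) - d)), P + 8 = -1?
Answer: 373*sqrt(14)/7 ≈ 199.38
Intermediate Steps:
b(r, j) = -21 + 7*j
P = -9 (P = -8 - 1 = -9)
g(X, D) = 6*X/D (g(X, D) = 3*((2*X)/D) = 3*(2*X/D) = 6*X/D)
W(d) = sqrt(5 - d) (W(d) = sqrt(d + (5 - 2*d)) = sqrt(5 - d))
(g(8, b(1, 6)) + 51)*W(P) = (6*8/(-21 + 7*6) + 51)*sqrt(5 - 1*(-9)) = (6*8/(-21 + 42) + 51)*sqrt(5 + 9) = (6*8/21 + 51)*sqrt(14) = (6*8*(1/21) + 51)*sqrt(14) = (16/7 + 51)*sqrt(14) = 373*sqrt(14)/7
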